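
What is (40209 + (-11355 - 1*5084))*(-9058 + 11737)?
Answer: 63679830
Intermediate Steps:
(40209 + (-11355 - 1*5084))*(-9058 + 11737) = (40209 + (-11355 - 5084))*2679 = (40209 - 16439)*2679 = 23770*2679 = 63679830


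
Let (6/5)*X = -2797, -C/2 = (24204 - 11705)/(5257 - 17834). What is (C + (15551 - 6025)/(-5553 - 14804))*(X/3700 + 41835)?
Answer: 3011196959833073/47365547965 ≈ 63574.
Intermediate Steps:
C = 24998/12577 (C = -2*(24204 - 11705)/(5257 - 17834) = -24998/(-12577) = -24998*(-1)/12577 = -2*(-12499/12577) = 24998/12577 ≈ 1.9876)
X = -13985/6 (X = (⅚)*(-2797) = -13985/6 ≈ -2330.8)
(C + (15551 - 6025)/(-5553 - 14804))*(X/3700 + 41835) = (24998/12577 + (15551 - 6025)/(-5553 - 14804))*(-13985/6/3700 + 41835) = (24998/12577 + 9526/(-20357))*(-13985/6*1/3700 + 41835) = (24998/12577 + 9526*(-1/20357))*(-2797/4440 + 41835) = (24998/12577 - 9526/20357)*(185744603/4440) = (389075784/256029989)*(185744603/4440) = 3011196959833073/47365547965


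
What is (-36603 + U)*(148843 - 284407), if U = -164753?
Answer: 27296624784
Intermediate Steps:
(-36603 + U)*(148843 - 284407) = (-36603 - 164753)*(148843 - 284407) = -201356*(-135564) = 27296624784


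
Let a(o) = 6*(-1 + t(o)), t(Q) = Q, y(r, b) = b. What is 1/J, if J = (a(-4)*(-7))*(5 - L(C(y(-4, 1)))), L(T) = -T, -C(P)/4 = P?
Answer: 1/210 ≈ 0.0047619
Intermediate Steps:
C(P) = -4*P
a(o) = -6 + 6*o (a(o) = 6*(-1 + o) = -6 + 6*o)
J = 210 (J = ((-6 + 6*(-4))*(-7))*(5 - (-1)*(-4*1)) = ((-6 - 24)*(-7))*(5 - (-1)*(-4)) = (-30*(-7))*(5 - 1*4) = 210*(5 - 4) = 210*1 = 210)
1/J = 1/210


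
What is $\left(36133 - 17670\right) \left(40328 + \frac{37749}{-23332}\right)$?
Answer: $\frac{17371747099061}{23332} \approx 7.4455 \cdot 10^{8}$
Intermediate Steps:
$\left(36133 - 17670\right) \left(40328 + \frac{37749}{-23332}\right) = 18463 \left(40328 + 37749 \left(- \frac{1}{23332}\right)\right) = 18463 \left(40328 - \frac{37749}{23332}\right) = 18463 \cdot \frac{940895147}{23332} = \frac{17371747099061}{23332}$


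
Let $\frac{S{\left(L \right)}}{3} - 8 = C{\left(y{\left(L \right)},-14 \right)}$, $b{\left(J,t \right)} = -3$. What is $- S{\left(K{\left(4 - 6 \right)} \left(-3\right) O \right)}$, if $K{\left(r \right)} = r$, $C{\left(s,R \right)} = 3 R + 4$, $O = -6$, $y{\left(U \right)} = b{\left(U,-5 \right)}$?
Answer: $90$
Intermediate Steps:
$y{\left(U \right)} = -3$
$C{\left(s,R \right)} = 4 + 3 R$
$S{\left(L \right)} = -90$ ($S{\left(L \right)} = 24 + 3 \left(4 + 3 \left(-14\right)\right) = 24 + 3 \left(4 - 42\right) = 24 + 3 \left(-38\right) = 24 - 114 = -90$)
$- S{\left(K{\left(4 - 6 \right)} \left(-3\right) O \right)} = \left(-1\right) \left(-90\right) = 90$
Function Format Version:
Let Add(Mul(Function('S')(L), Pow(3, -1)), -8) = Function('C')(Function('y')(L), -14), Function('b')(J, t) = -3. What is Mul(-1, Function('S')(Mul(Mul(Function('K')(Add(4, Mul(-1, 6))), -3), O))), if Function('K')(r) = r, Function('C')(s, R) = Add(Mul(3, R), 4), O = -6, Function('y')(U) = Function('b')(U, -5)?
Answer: 90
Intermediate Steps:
Function('y')(U) = -3
Function('C')(s, R) = Add(4, Mul(3, R))
Function('S')(L) = -90 (Function('S')(L) = Add(24, Mul(3, Add(4, Mul(3, -14)))) = Add(24, Mul(3, Add(4, -42))) = Add(24, Mul(3, -38)) = Add(24, -114) = -90)
Mul(-1, Function('S')(Mul(Mul(Function('K')(Add(4, Mul(-1, 6))), -3), O))) = Mul(-1, -90) = 90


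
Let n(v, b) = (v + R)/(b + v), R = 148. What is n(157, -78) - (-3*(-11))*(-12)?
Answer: 31589/79 ≈ 399.86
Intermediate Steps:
n(v, b) = (148 + v)/(b + v) (n(v, b) = (v + 148)/(b + v) = (148 + v)/(b + v))
n(157, -78) - (-3*(-11))*(-12) = (148 + 157)/(-78 + 157) - (-3*(-11))*(-12) = 305/79 - 33*(-12) = (1/79)*305 - 1*(-396) = 305/79 + 396 = 31589/79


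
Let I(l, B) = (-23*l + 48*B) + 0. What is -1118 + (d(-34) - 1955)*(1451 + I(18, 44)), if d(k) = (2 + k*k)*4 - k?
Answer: 8535821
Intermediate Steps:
d(k) = 8 - k + 4*k² (d(k) = (2 + k²)*4 - k = (8 + 4*k²) - k = 8 - k + 4*k²)
I(l, B) = -23*l + 48*B
-1118 + (d(-34) - 1955)*(1451 + I(18, 44)) = -1118 + ((8 - 1*(-34) + 4*(-34)²) - 1955)*(1451 + (-23*18 + 48*44)) = -1118 + ((8 + 34 + 4*1156) - 1955)*(1451 + (-414 + 2112)) = -1118 + ((8 + 34 + 4624) - 1955)*(1451 + 1698) = -1118 + (4666 - 1955)*3149 = -1118 + 2711*3149 = -1118 + 8536939 = 8535821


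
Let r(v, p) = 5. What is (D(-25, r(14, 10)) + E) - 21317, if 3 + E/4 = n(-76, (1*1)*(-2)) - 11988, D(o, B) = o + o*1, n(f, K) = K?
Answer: -69339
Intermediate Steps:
D(o, B) = 2*o (D(o, B) = o + o = 2*o)
E = -47972 (E = -12 + 4*((1*1)*(-2) - 11988) = -12 + 4*(1*(-2) - 11988) = -12 + 4*(-2 - 11988) = -12 + 4*(-11990) = -12 - 47960 = -47972)
(D(-25, r(14, 10)) + E) - 21317 = (2*(-25) - 47972) - 21317 = (-50 - 47972) - 21317 = -48022 - 21317 = -69339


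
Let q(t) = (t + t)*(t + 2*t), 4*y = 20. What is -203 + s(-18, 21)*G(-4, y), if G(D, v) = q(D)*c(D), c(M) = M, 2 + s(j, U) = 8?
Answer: -2507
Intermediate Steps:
s(j, U) = 6 (s(j, U) = -2 + 8 = 6)
y = 5 (y = (¼)*20 = 5)
q(t) = 6*t² (q(t) = (2*t)*(3*t) = 6*t²)
G(D, v) = 6*D³ (G(D, v) = (6*D²)*D = 6*D³)
-203 + s(-18, 21)*G(-4, y) = -203 + 6*(6*(-4)³) = -203 + 6*(6*(-64)) = -203 + 6*(-384) = -203 - 2304 = -2507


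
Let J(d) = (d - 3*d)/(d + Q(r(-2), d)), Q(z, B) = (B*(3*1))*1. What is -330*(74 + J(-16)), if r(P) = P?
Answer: -24255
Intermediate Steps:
Q(z, B) = 3*B (Q(z, B) = (B*3)*1 = (3*B)*1 = 3*B)
J(d) = -½ (J(d) = (d - 3*d)/(d + 3*d) = (-2*d)/((4*d)) = (-2*d)*(1/(4*d)) = -½)
-330*(74 + J(-16)) = -330*(74 - ½) = -330*147/2 = -24255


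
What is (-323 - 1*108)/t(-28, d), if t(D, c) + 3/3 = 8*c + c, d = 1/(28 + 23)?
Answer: 7327/14 ≈ 523.36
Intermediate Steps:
d = 1/51 ≈ 0.019608
t(D, c) = -1 + 9*c (t(D, c) = -1 + (8*c + c) = -1 + 9*c)
(-323 - 1*108)/t(-28, d) = (-323 - 1*108)/(-1 + 9*(1/51)) = (-323 - 108)/(-1 + 3/17) = -431/(-14/17) = -431*(-17/14) = 7327/14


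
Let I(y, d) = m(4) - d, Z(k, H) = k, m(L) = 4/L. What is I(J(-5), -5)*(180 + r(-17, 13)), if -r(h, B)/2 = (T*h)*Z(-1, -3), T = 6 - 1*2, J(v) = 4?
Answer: 264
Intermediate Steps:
I(y, d) = 1 - d (I(y, d) = 4/4 - d = 4*(¼) - d = 1 - d)
T = 4 (T = 6 - 2 = 4)
r(h, B) = 8*h (r(h, B) = -2*4*h*(-1) = -(-8)*h = 8*h)
I(J(-5), -5)*(180 + r(-17, 13)) = (1 - 1*(-5))*(180 + 8*(-17)) = (1 + 5)*(180 - 136) = 6*44 = 264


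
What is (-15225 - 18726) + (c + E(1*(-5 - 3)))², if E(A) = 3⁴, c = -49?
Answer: -32927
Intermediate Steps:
E(A) = 81
(-15225 - 18726) + (c + E(1*(-5 - 3)))² = (-15225 - 18726) + (-49 + 81)² = -33951 + 32² = -33951 + 1024 = -32927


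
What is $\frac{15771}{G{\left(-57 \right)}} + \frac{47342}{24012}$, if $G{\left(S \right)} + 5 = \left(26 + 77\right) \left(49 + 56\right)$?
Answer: $\frac{4839458}{1410705} \approx 3.4305$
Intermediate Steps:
$G{\left(S \right)} = 10810$ ($G{\left(S \right)} = -5 + \left(26 + 77\right) \left(49 + 56\right) = -5 + 103 \cdot 105 = -5 + 10815 = 10810$)
$\frac{15771}{G{\left(-57 \right)}} + \frac{47342}{24012} = \frac{15771}{10810} + \frac{47342}{24012} = 15771 \cdot \frac{1}{10810} + 47342 \cdot \frac{1}{24012} = \frac{15771}{10810} + \frac{23671}{12006} = \frac{4839458}{1410705}$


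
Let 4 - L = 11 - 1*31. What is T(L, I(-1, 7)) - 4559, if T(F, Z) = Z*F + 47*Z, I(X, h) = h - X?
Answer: -3991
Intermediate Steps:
L = 24 (L = 4 - (11 - 1*31) = 4 - (11 - 31) = 4 - 1*(-20) = 4 + 20 = 24)
T(F, Z) = 47*Z + F*Z (T(F, Z) = F*Z + 47*Z = 47*Z + F*Z)
T(L, I(-1, 7)) - 4559 = (7 - 1*(-1))*(47 + 24) - 4559 = (7 + 1)*71 - 4559 = 8*71 - 4559 = 568 - 4559 = -3991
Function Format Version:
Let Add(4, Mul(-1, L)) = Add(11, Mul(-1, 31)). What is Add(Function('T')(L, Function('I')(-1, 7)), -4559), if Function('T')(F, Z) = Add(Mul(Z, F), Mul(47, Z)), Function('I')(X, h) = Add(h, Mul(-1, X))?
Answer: -3991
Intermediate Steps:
L = 24 (L = Add(4, Mul(-1, Add(11, Mul(-1, 31)))) = Add(4, Mul(-1, Add(11, -31))) = Add(4, Mul(-1, -20)) = Add(4, 20) = 24)
Function('T')(F, Z) = Add(Mul(47, Z), Mul(F, Z)) (Function('T')(F, Z) = Add(Mul(F, Z), Mul(47, Z)) = Add(Mul(47, Z), Mul(F, Z)))
Add(Function('T')(L, Function('I')(-1, 7)), -4559) = Add(Mul(Add(7, Mul(-1, -1)), Add(47, 24)), -4559) = Add(Mul(Add(7, 1), 71), -4559) = Add(Mul(8, 71), -4559) = Add(568, -4559) = -3991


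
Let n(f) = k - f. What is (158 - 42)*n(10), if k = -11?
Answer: -2436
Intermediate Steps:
n(f) = -11 - f
(158 - 42)*n(10) = (158 - 42)*(-11 - 1*10) = 116*(-11 - 10) = 116*(-21) = -2436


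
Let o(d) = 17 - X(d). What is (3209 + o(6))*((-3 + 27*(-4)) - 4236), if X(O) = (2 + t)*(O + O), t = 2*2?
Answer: -13710438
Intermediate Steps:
t = 4
X(O) = 12*O (X(O) = (2 + 4)*(O + O) = 6*(2*O) = 12*O)
o(d) = 17 - 12*d
(3209 + o(6))*((-3 + 27*(-4)) - 4236) = (3209 + (17 - 12*6))*((-3 + 27*(-4)) - 4236) = (3209 + (17 - 72))*((-3 - 108) - 4236) = (3209 - 55)*(-111 - 4236) = 3154*(-4347) = -13710438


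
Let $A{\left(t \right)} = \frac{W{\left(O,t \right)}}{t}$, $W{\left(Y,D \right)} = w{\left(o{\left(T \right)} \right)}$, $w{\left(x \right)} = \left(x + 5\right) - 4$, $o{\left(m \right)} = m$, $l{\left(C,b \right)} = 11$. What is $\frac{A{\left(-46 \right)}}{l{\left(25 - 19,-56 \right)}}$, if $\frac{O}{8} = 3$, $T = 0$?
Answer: $- \frac{1}{506} \approx -0.0019763$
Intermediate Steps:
$O = 24$ ($O = 8 \cdot 3 = 24$)
$w{\left(x \right)} = 1 + x$ ($w{\left(x \right)} = \left(5 + x\right) - 4 = 1 + x$)
$W{\left(Y,D \right)} = 1$ ($W{\left(Y,D \right)} = 1 + 0 = 1$)
$A{\left(t \right)} = \frac{1}{t}$ ($A{\left(t \right)} = 1 \frac{1}{t} = \frac{1}{t}$)
$\frac{A{\left(-46 \right)}}{l{\left(25 - 19,-56 \right)}} = \frac{1}{\left(-46\right) 11} = \left(- \frac{1}{46}\right) \frac{1}{11} = - \frac{1}{506}$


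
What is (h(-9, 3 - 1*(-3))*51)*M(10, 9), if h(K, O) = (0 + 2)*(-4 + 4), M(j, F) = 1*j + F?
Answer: 0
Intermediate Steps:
M(j, F) = F + j (M(j, F) = j + F = F + j)
h(K, O) = 0 (h(K, O) = 2*0 = 0)
(h(-9, 3 - 1*(-3))*51)*M(10, 9) = (0*51)*(9 + 10) = 0*19 = 0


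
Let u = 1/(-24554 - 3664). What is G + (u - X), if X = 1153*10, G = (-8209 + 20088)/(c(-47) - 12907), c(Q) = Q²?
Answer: -290080615270/25156347 ≈ -11531.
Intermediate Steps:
G = -11879/10698 (G = (-8209 + 20088)/((-47)² - 12907) = 11879/(2209 - 12907) = 11879/(-10698) = 11879*(-1/10698) = -11879/10698 ≈ -1.1104)
u = -1/28218 (u = 1/(-28218) = -1/28218 ≈ -3.5438e-5)
X = 11530
G + (u - X) = -11879/10698 + (-1/28218 - 1*11530) = -11879/10698 + (-1/28218 - 11530) = -11879/10698 - 325353541/28218 = -290080615270/25156347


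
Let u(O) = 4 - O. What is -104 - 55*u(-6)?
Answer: -654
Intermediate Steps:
-104 - 55*u(-6) = -104 - 55*(4 - 1*(-6)) = -104 - 55*(4 + 6) = -104 - 55*10 = -104 - 550 = -654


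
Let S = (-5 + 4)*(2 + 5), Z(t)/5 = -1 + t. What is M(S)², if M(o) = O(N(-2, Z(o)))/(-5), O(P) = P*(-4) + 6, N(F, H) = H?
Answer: 27556/25 ≈ 1102.2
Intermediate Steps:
Z(t) = -5 + 5*t (Z(t) = 5*(-1 + t) = -5 + 5*t)
S = -7 (S = -1*7 = -7)
O(P) = 6 - 4*P (O(P) = -4*P + 6 = 6 - 4*P)
M(o) = -26/5 + 4*o (M(o) = (6 - 4*(-5 + 5*o))/(-5) = (6 + (20 - 20*o))*(-⅕) = (26 - 20*o)*(-⅕) = -26/5 + 4*o)
M(S)² = (-26/5 + 4*(-7))² = (-26/5 - 28)² = (-166/5)² = 27556/25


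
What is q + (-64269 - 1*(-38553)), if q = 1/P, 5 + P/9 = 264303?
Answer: -61170186311/2378682 ≈ -25716.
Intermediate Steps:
P = 2378682 (P = -45 + 9*264303 = -45 + 2378727 = 2378682)
q = 1/2378682 ≈ 4.2040e-7
q + (-64269 - 1*(-38553)) = 1/2378682 + (-64269 - 1*(-38553)) = 1/2378682 + (-64269 + 38553) = 1/2378682 - 25716 = -61170186311/2378682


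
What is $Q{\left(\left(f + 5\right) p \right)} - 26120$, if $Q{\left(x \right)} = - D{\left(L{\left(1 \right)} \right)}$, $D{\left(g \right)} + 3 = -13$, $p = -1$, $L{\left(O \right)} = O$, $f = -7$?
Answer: $-26104$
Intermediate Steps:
$D{\left(g \right)} = -16$ ($D{\left(g \right)} = -3 - 13 = -16$)
$Q{\left(x \right)} = 16$ ($Q{\left(x \right)} = \left(-1\right) \left(-16\right) = 16$)
$Q{\left(\left(f + 5\right) p \right)} - 26120 = 16 - 26120 = -26104$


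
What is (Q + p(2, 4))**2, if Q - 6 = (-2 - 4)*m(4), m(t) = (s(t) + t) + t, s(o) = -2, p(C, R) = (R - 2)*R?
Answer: 484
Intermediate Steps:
p(C, R) = R*(-2 + R) (p(C, R) = (-2 + R)*R = R*(-2 + R))
m(t) = -2 + 2*t (m(t) = (-2 + t) + t = -2 + 2*t)
Q = -30 (Q = 6 + (-2 - 4)*(-2 + 2*4) = 6 - 6*(-2 + 8) = 6 - 6*6 = 6 - 36 = -30)
(Q + p(2, 4))**2 = (-30 + 4*(-2 + 4))**2 = (-30 + 4*2)**2 = (-30 + 8)**2 = (-22)**2 = 484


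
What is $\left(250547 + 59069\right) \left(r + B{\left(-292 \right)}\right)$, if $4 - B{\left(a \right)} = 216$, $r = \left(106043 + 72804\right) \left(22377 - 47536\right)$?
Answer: $-1393151833386160$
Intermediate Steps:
$r = -4499611673$ ($r = 178847 \left(-25159\right) = -4499611673$)
$B{\left(a \right)} = -212$ ($B{\left(a \right)} = 4 - 216 = -212$)
$\left(250547 + 59069\right) \left(r + B{\left(-292 \right)}\right) = \left(250547 + 59069\right) \left(-4499611673 - 212\right) = 309616 \left(-4499611885\right) = -1393151833386160$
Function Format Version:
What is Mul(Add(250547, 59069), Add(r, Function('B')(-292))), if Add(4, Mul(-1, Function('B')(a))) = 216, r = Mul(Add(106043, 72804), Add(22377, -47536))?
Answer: -1393151833386160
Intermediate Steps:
r = -4499611673 (r = Mul(178847, -25159) = -4499611673)
Function('B')(a) = -212 (Function('B')(a) = Add(4, Mul(-1, 216)) = Add(4, -216) = -212)
Mul(Add(250547, 59069), Add(r, Function('B')(-292))) = Mul(Add(250547, 59069), Add(-4499611673, -212)) = Mul(309616, -4499611885) = -1393151833386160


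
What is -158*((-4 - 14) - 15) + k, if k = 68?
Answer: 5282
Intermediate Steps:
-158*((-4 - 14) - 15) + k = -158*((-4 - 14) - 15) + 68 = -158*(-18 - 15) + 68 = -158*(-33) + 68 = 5214 + 68 = 5282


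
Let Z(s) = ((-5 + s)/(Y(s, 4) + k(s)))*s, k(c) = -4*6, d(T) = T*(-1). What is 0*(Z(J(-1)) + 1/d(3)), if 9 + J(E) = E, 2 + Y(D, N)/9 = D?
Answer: 0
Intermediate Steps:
Y(D, N) = -18 + 9*D
d(T) = -T
k(c) = -24
J(E) = -9 + E
Z(s) = s*(-5 + s)/(-42 + 9*s) (Z(s) = ((-5 + s)/((-18 + 9*s) - 24))*s = ((-5 + s)/(-42 + 9*s))*s = s*(-5 + s)/(-42 + 9*s))
0*(Z(J(-1)) + 1/d(3)) = 0*((-9 - 1)*(-5 + (-9 - 1))/(3*(-14 + 3*(-9 - 1))) + 1/(-1*3)) = 0*((⅓)*(-10)*(-5 - 10)/(-14 + 3*(-10)) + 1/(-3)) = 0*((⅓)*(-10)*(-15)/(-14 - 30) - ⅓) = 0*((⅓)*(-10)*(-15)/(-44) - ⅓) = 0*((⅓)*(-10)*(-1/44)*(-15) - ⅓) = 0*(-25/22 - ⅓) = 0*(-97/66) = 0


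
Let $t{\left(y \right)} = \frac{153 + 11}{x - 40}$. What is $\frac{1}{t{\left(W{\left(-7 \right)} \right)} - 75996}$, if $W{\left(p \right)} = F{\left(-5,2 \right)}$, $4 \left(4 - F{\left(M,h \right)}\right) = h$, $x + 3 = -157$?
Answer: $- \frac{50}{3799841} \approx -1.3158 \cdot 10^{-5}$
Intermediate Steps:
$x = -160$ ($x = -3 - 157 = -160$)
$F{\left(M,h \right)} = 4 - \frac{h}{4}$
$W{\left(p \right)} = \frac{7}{2}$ ($W{\left(p \right)} = 4 - \frac{1}{2} = \frac{7}{2}$)
$t{\left(y \right)} = - \frac{41}{50}$ ($t{\left(y \right)} = \frac{153 + 11}{-160 - 40} = \frac{164}{-200} = 164 \left(- \frac{1}{200}\right) = - \frac{41}{50}$)
$\frac{1}{t{\left(W{\left(-7 \right)} \right)} - 75996} = \frac{1}{- \frac{41}{50} - 75996} = \frac{1}{- \frac{3799841}{50}} = - \frac{50}{3799841}$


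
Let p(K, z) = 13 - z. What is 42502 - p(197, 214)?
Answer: 42703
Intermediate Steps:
42502 - p(197, 214) = 42502 - (13 - 1*214) = 42502 - (13 - 214) = 42502 - 1*(-201) = 42502 + 201 = 42703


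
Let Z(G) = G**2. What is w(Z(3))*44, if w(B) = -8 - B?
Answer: -748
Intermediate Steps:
w(Z(3))*44 = (-8 - 1*3**2)*44 = (-8 - 1*9)*44 = (-8 - 9)*44 = -17*44 = -748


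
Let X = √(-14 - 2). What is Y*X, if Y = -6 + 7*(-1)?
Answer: -52*I ≈ -52.0*I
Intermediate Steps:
Y = -13 (Y = -6 - 7 = -13)
X = 4*I (X = √(-16) = 4*I ≈ 4.0*I)
Y*X = -52*I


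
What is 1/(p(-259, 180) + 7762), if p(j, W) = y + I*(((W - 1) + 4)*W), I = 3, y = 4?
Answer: 1/106586 ≈ 9.3821e-6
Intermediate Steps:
p(j, W) = 4 + 3*W*(3 + W) (p(j, W) = 4 + 3*(((W - 1) + 4)*W) = 4 + 3*(((-1 + W) + 4)*W) = 4 + 3*((3 + W)*W) = 4 + 3*(W*(3 + W)) = 4 + 3*W*(3 + W))
1/(p(-259, 180) + 7762) = 1/((4 + 3*180² + 9*180) + 7762) = 1/((4 + 3*32400 + 1620) + 7762) = 1/((4 + 97200 + 1620) + 7762) = 1/(98824 + 7762) = 1/106586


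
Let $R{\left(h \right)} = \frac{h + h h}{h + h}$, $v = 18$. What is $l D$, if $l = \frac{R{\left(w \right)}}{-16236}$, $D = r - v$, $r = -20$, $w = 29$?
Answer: $\frac{95}{2706} \approx 0.035107$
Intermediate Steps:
$R{\left(h \right)} = \frac{h + h^{2}}{2 h}$
$D = -38$ ($D = -20 - 18 = -38$)
$l = - \frac{5}{5412}$ ($l = \frac{\frac{1}{2} + \frac{1}{2} \cdot 29}{-16236} = \left(\frac{1}{2} + \frac{29}{2}\right) \left(- \frac{1}{16236}\right) = 15 \left(- \frac{1}{16236}\right) = - \frac{5}{5412} \approx -0.00092387$)
$l D = \left(- \frac{5}{5412}\right) \left(-38\right) = \frac{95}{2706}$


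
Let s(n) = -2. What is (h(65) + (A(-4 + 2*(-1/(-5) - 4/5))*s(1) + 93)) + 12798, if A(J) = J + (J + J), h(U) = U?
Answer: 64936/5 ≈ 12987.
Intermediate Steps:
A(J) = 3*J (A(J) = J + 2*J = 3*J)
(h(65) + (A(-4 + 2*(-1/(-5) - 4/5))*s(1) + 93)) + 12798 = (65 + ((3*(-4 + 2*(-1/(-5) - 4/5)))*(-2) + 93)) + 12798 = (65 + ((3*(-4 + 2*(-1*(-1/5) - 4*1/5)))*(-2) + 93)) + 12798 = (65 + ((3*(-4 + 2*(1/5 - 4/5)))*(-2) + 93)) + 12798 = (65 + ((3*(-4 + 2*(-3/5)))*(-2) + 93)) + 12798 = (65 + ((3*(-4 - 6/5))*(-2) + 93)) + 12798 = (65 + ((3*(-26/5))*(-2) + 93)) + 12798 = (65 + (-78/5*(-2) + 93)) + 12798 = (65 + (156/5 + 93)) + 12798 = (65 + 621/5) + 12798 = 946/5 + 12798 = 64936/5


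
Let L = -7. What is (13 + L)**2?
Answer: 36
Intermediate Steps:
(13 + L)**2 = (13 - 7)**2 = 6**2 = 36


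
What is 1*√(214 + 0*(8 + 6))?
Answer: √214 ≈ 14.629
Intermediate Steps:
1*√(214 + 0*(8 + 6)) = 1*√(214 + 0*14) = 1*√(214 + 0) = 1*√214 = √214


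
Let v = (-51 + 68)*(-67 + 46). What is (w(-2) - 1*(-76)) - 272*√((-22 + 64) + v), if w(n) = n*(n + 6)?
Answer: 68 - 816*I*√35 ≈ 68.0 - 4827.5*I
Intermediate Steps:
w(n) = n*(6 + n)
v = -357 (v = 17*(-21) = -357)
(w(-2) - 1*(-76)) - 272*√((-22 + 64) + v) = (-2*(6 - 2) - 1*(-76)) - 272*√((-22 + 64) - 357) = (-2*4 + 76) - 272*√(42 - 357) = (-8 + 76) - 816*I*√35 = 68 - 816*I*√35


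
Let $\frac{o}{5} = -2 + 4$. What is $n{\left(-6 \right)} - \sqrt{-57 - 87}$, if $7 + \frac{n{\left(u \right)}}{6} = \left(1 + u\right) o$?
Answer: $-342 - 12 i \approx -342.0 - 12.0 i$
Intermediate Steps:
$o = 10$ ($o = 5 \left(-2 + 4\right) = 5 \cdot 2 = 10$)
$n{\left(u \right)} = 18 + 60 u$ ($n{\left(u \right)} = -42 + 6 \left(1 + u\right) 10 = -42 + 6 \left(10 + 10 u\right) = -42 + \left(60 + 60 u\right) = 18 + 60 u$)
$n{\left(-6 \right)} - \sqrt{-57 - 87} = \left(18 + 60 \left(-6\right)\right) - \sqrt{-57 - 87} = \left(18 - 360\right) - \sqrt{-144} = -342 - 12 i$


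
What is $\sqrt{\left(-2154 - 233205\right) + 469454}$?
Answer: $\sqrt{234095} \approx 483.83$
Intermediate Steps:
$\sqrt{\left(-2154 - 233205\right) + 469454} = \sqrt{-235359 + 469454} = \sqrt{234095}$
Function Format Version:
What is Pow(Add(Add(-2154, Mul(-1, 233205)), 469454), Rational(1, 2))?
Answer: Pow(234095, Rational(1, 2)) ≈ 483.83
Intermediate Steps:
Pow(Add(Add(-2154, Mul(-1, 233205)), 469454), Rational(1, 2)) = Pow(Add(Add(-2154, -233205), 469454), Rational(1, 2)) = Pow(Add(-235359, 469454), Rational(1, 2)) = Pow(234095, Rational(1, 2))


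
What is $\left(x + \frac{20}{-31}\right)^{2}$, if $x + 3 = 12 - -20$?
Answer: $\frac{772641}{961} \approx 804.0$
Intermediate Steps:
$x = 29$ ($x = -3 + \left(12 - -20\right) = -3 + \left(12 + 20\right) = -3 + 32 = 29$)
$\left(x + \frac{20}{-31}\right)^{2} = \left(29 + \frac{20}{-31}\right)^{2} = \left(29 + 20 \left(- \frac{1}{31}\right)\right)^{2} = \left(29 - \frac{20}{31}\right)^{2} = \left(\frac{879}{31}\right)^{2} = \frac{772641}{961}$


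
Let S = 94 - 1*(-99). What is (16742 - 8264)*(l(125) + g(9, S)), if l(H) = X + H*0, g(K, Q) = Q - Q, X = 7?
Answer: 59346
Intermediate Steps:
S = 193 (S = 94 + 99 = 193)
g(K, Q) = 0
l(H) = 7 (l(H) = 7 + H*0 = 7 + 0 = 7)
(16742 - 8264)*(l(125) + g(9, S)) = (16742 - 8264)*(7 + 0) = 8478*7 = 59346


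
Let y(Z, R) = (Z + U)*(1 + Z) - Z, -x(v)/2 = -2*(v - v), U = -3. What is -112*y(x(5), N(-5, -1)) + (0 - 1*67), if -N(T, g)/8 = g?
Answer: 269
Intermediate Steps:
N(T, g) = -8*g
x(v) = 0 (x(v) = -(-4)*(v - v) = -(-4)*0 = -2*0 = 0)
y(Z, R) = -Z + (1 + Z)*(-3 + Z) (y(Z, R) = (Z - 3)*(1 + Z) - Z = (-3 + Z)*(1 + Z) - Z = (1 + Z)*(-3 + Z) - Z = -Z + (1 + Z)*(-3 + Z))
-112*y(x(5), N(-5, -1)) + (0 - 1*67) = -112*(-3 + 0² - 3*0) + (0 - 1*67) = -112*(-3 + 0 + 0) + (0 - 67) = -112*(-3) - 67 = 336 - 67 = 269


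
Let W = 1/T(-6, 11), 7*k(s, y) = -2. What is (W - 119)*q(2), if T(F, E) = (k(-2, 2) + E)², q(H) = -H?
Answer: 1338652/5625 ≈ 237.98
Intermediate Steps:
k(s, y) = -2/7 (k(s, y) = (⅐)*(-2) = -2/7)
T(F, E) = (-2/7 + E)²
W = 49/5625 (W = 1/((-2 + 7*11)²/49) = 1/((-2 + 77)²/49) = 1/((1/49)*75²) = 1/((1/49)*5625) = 1/(5625/49) = 49/5625 ≈ 0.0087111)
(W - 119)*q(2) = (49/5625 - 119)*(-1*2) = -669326/5625*(-2) = 1338652/5625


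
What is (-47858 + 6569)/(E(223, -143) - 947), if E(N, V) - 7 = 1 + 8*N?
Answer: -41289/845 ≈ -48.863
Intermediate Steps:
E(N, V) = 8 + 8*N (E(N, V) = 7 + (1 + 8*N) = 8 + 8*N)
(-47858 + 6569)/(E(223, -143) - 947) = (-47858 + 6569)/((8 + 8*223) - 947) = -41289/((8 + 1784) - 947) = -41289/(1792 - 947) = -41289/845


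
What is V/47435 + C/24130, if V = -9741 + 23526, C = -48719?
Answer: -395670743/228921310 ≈ -1.7284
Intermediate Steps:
V = 13785
V/47435 + C/24130 = 13785/47435 - 48719/24130 = 13785*(1/47435) - 48719*1/24130 = 2757/9487 - 48719/24130 = -395670743/228921310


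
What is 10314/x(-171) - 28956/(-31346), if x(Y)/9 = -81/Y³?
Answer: 1108766432076/15673 ≈ 7.0744e+7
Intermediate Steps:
x(Y) = -729/Y³ (x(Y) = 9*(-81/Y³) = -729/Y³)
10314/x(-171) - 28956/(-31346) = 10314/((-729/(-171)³)) - 28956/(-31346) = 10314/((-729*(-1/5000211))) - 28956*(-1/31346) = 10314/(1/6859) + 14478/15673 = 10314*6859 + 14478/15673 = 70743726 + 14478/15673 = 1108766432076/15673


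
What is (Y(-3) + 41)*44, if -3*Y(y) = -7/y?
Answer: 15928/9 ≈ 1769.8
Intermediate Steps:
Y(y) = 7/(3*y) (Y(y) = -(-7)/(3*y) = 7/(3*y))
(Y(-3) + 41)*44 = ((7/3)/(-3) + 41)*44 = ((7/3)*(-1/3) + 41)*44 = (-7/9 + 41)*44 = (362/9)*44 = 15928/9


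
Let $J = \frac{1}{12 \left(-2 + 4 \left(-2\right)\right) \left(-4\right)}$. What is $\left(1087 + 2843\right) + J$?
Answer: $\frac{1886401}{480} \approx 3930.0$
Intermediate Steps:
$J = \frac{1}{480}$ ($J = \frac{1}{12 \left(-2 - 8\right) \left(-4\right)} = \frac{1}{12 \left(-10\right) \left(-4\right)} = \frac{1}{\left(-120\right) \left(-4\right)} = \frac{1}{480} \approx 0.0020833$)
$\left(1087 + 2843\right) + J = \left(1087 + 2843\right) + \frac{1}{480} = 3930 + \frac{1}{480} = \frac{1886401}{480}$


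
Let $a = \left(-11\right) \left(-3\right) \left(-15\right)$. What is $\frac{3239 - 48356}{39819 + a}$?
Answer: $- \frac{15039}{13108} \approx -1.1473$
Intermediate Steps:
$a = -495$ ($a = 33 \left(-15\right) = -495$)
$\frac{3239 - 48356}{39819 + a} = \frac{3239 - 48356}{39819 - 495} = - \frac{45117}{39324} = \left(-45117\right) \frac{1}{39324} = - \frac{15039}{13108}$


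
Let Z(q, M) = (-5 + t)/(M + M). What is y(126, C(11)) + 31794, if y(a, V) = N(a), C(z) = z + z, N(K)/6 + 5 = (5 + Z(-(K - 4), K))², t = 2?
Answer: 37530025/1176 ≈ 31913.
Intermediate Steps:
Z(q, M) = -3/(2*M) (Z(q, M) = (-5 + 2)/(M + M) = -3*1/(2*M) = -3/(2*M))
N(K) = -30 + 6*(5 - 3/(2*K))²
C(z) = 2*z
y(a, V) = 120 - 90/a + 27/(2*a²)
y(126, C(11)) + 31794 = (120 - 90/126 + (27/2)/126²) + 31794 = (120 - 90*1/126 + (27/2)*(1/15876)) + 31794 = (120 - 5/7 + 1/1176) + 31794 = 140281/1176 + 31794 = 37530025/1176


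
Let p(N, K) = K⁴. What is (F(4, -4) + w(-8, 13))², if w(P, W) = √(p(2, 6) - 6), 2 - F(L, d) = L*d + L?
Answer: (14 + √1290)² ≈ 2491.7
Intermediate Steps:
F(L, d) = 2 - L - L*d (F(L, d) = 2 - (L*d + L) = 2 - (L + L*d) = 2 + (-L - L*d) = 2 - L - L*d)
w(P, W) = √1290 (w(P, W) = √(6⁴ - 6) = √(1296 - 6) = √1290)
(F(4, -4) + w(-8, 13))² = ((2 - 1*4 - 1*4*(-4)) + √1290)² = ((2 - 4 + 16) + √1290)² = (14 + √1290)²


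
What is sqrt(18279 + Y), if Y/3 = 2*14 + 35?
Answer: 18*sqrt(57) ≈ 135.90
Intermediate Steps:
Y = 189 (Y = 3*(2*14 + 35) = 3*(28 + 35) = 3*63 = 189)
sqrt(18279 + Y) = sqrt(18279 + 189) = sqrt(18468) = 18*sqrt(57)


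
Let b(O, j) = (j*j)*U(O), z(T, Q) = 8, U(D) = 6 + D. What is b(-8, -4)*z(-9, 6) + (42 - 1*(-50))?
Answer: -164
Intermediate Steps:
b(O, j) = j²*(6 + O) (b(O, j) = (j*j)*(6 + O) = j²*(6 + O))
b(-8, -4)*z(-9, 6) + (42 - 1*(-50)) = ((-4)²*(6 - 8))*8 + (42 - 1*(-50)) = (16*(-2))*8 + (42 + 50) = -32*8 + 92 = -256 + 92 = -164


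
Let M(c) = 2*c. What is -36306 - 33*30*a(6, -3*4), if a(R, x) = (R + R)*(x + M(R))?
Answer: -36306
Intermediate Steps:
a(R, x) = 2*R*(x + 2*R) (a(R, x) = (R + R)*(x + 2*R) = (2*R)*(x + 2*R) = 2*R*(x + 2*R))
-36306 - 33*30*a(6, -3*4) = -36306 - 33*30*2*6*(-3*4 + 2*6) = -36306 - 990*2*6*(-12 + 12) = -36306 - 990*2*6*0 = -36306 - 990*0 = -36306 - 1*0 = -36306 + 0 = -36306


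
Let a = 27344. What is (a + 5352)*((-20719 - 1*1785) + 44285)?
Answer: 712151576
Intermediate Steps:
(a + 5352)*((-20719 - 1*1785) + 44285) = (27344 + 5352)*((-20719 - 1*1785) + 44285) = 32696*((-20719 - 1785) + 44285) = 32696*(-22504 + 44285) = 32696*21781 = 712151576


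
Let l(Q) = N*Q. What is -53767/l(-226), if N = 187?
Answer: 53767/42262 ≈ 1.2722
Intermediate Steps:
l(Q) = 187*Q
-53767/l(-226) = -53767/(187*(-226)) = -53767/(-42262) = -53767*(-1/42262) = 53767/42262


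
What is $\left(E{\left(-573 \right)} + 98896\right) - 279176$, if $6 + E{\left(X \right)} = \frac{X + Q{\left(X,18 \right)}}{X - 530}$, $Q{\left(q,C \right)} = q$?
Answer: $- \frac{198854312}{1103} \approx -1.8029 \cdot 10^{5}$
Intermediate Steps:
$E{\left(X \right)} = -6 + \frac{2 X}{-530 + X}$ ($E{\left(X \right)} = -6 + \frac{X + X}{X - 530} = -6 + \frac{2 X}{-530 + X}$)
$\left(E{\left(-573 \right)} + 98896\right) - 279176 = \left(\frac{4 \left(795 - -573\right)}{-530 - 573} + 98896\right) - 279176 = \left(\frac{4 \left(795 + 573\right)}{-1103} + 98896\right) - 279176 = \left(4 \left(- \frac{1}{1103}\right) 1368 + 98896\right) - 279176 = \left(- \frac{5472}{1103} + 98896\right) - 279176 = \frac{109076816}{1103} - 279176 = - \frac{198854312}{1103}$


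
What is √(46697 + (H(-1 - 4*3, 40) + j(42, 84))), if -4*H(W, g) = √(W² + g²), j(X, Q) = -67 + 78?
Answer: √(186832 - √1769)/2 ≈ 216.10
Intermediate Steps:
j(X, Q) = 11
H(W, g) = -√(W² + g²)/4
√(46697 + (H(-1 - 4*3, 40) + j(42, 84))) = √(46697 + (-√((-1 - 4*3)² + 40²)/4 + 11)) = √(46697 + (-√((-1 - 12)² + 1600)/4 + 11)) = √(46697 + (-√((-13)² + 1600)/4 + 11)) = √(46697 + (-√(169 + 1600)/4 + 11)) = √(46697 + (-√1769/4 + 11)) = √(46697 + (11 - √1769/4)) = √(46708 - √1769/4)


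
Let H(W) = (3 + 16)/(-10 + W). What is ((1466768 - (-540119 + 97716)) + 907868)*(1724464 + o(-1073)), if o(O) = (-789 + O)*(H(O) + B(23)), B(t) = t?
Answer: 4737331853156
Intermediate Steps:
H(W) = 19/(-10 + W)
o(O) = (-789 + O)*(23 + 19/(-10 + O)) (o(O) = (-789 + O)*(19/(-10 + O) + 23) = (-789 + O)*(23 + 19/(-10 + O)))
((1466768 - (-540119 + 97716)) + 907868)*(1724464 + o(-1073)) = ((1466768 - (-540119 + 97716)) + 907868)*(1724464 + (166479 - 18358*(-1073) + 23*(-1073)²)/(-10 - 1073)) = ((1466768 - 1*(-442403)) + 907868)*(1724464 + (166479 + 19698134 + 23*1151329)/(-1083)) = ((1466768 + 442403) + 907868)*(1724464 - (166479 + 19698134 + 26480567)/1083) = (1909171 + 907868)*(1724464 - 1/1083*46345180) = 2817039*(1724464 - 128380/3) = 2817039*(5045012/3) = 4737331853156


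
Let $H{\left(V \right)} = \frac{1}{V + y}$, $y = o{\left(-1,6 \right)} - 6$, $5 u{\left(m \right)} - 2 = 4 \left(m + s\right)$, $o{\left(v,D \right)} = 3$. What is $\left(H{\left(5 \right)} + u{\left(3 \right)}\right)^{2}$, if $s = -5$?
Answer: $\frac{49}{100} \approx 0.49$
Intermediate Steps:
$u{\left(m \right)} = - \frac{18}{5} + \frac{4 m}{5}$ ($u{\left(m \right)} = \frac{2}{5} + \frac{4 \left(m - 5\right)}{5} = \frac{2}{5} + \frac{4 \left(-5 + m\right)}{5} = \frac{2}{5} + \frac{-20 + 4 m}{5} = \frac{2}{5} + \left(-4 + \frac{4 m}{5}\right) = - \frac{18}{5} + \frac{4 m}{5}$)
$y = -3$ ($y = 3 - 6 = -3$)
$H{\left(V \right)} = \frac{1}{-3 + V}$ ($H{\left(V \right)} = \frac{1}{V - 3} = \frac{1}{-3 + V}$)
$\left(H{\left(5 \right)} + u{\left(3 \right)}\right)^{2} = \left(\frac{1}{-3 + 5} + \left(- \frac{18}{5} + \frac{4}{5} \cdot 3\right)\right)^{2} = \left(\frac{1}{2} + \left(- \frac{18}{5} + \frac{12}{5}\right)\right)^{2} = \left(\frac{1}{2} - \frac{6}{5}\right)^{2} = \left(- \frac{7}{10}\right)^{2} = \frac{49}{100}$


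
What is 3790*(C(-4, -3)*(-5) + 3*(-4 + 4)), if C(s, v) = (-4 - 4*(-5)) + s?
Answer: -227400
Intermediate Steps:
C(s, v) = 16 + s (C(s, v) = (-4 + 20) + s = 16 + s)
3790*(C(-4, -3)*(-5) + 3*(-4 + 4)) = 3790*((16 - 4)*(-5) + 3*(-4 + 4)) = 3790*(12*(-5) + 3*0) = 3790*(-60 + 0) = 3790*(-60) = -227400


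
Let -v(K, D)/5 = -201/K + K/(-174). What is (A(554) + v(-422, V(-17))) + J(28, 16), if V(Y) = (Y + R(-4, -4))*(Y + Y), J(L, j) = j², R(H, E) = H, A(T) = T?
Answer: 29205695/36714 ≈ 795.49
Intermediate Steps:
V(Y) = 2*Y*(-4 + Y) (V(Y) = (Y - 4)*(Y + Y) = (-4 + Y)*(2*Y) = 2*Y*(-4 + Y))
v(K, D) = 1005/K + 5*K/174 (v(K, D) = -5*(-201/K + K/(-174)) = -5*(-201/K + K*(-1/174)) = -5*(-201/K - K/174) = 1005/K + 5*K/174)
(A(554) + v(-422, V(-17))) + J(28, 16) = (554 + (1005/(-422) + (5/174)*(-422))) + 16² = (554 + (1005*(-1/422) - 1055/87)) + 256 = (554 + (-1005/422 - 1055/87)) + 256 = (554 - 532645/36714) + 256 = 19806911/36714 + 256 = 29205695/36714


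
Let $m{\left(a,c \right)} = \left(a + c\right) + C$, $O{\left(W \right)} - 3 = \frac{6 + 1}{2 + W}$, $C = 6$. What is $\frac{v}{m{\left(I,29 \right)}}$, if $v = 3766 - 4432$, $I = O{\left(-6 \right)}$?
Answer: $- \frac{2664}{145} \approx -18.372$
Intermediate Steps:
$O{\left(W \right)} = 3 + \frac{7}{2 + W}$ ($O{\left(W \right)} = 3 + \frac{6 + 1}{2 + W} = 3 + \frac{7}{2 + W}$)
$I = \frac{5}{4}$ ($I = \frac{13 + 3 \left(-6\right)}{2 - 6} = \frac{13 - 18}{-4} = \left(- \frac{1}{4}\right) \left(-5\right) = \frac{5}{4} \approx 1.25$)
$m{\left(a,c \right)} = 6 + a + c$ ($m{\left(a,c \right)} = \left(a + c\right) + 6 = 6 + a + c$)
$v = -666$
$\frac{v}{m{\left(I,29 \right)}} = - \frac{666}{6 + \frac{5}{4} + 29} = - \frac{666}{\frac{145}{4}} = \left(-666\right) \frac{4}{145} = - \frac{2664}{145}$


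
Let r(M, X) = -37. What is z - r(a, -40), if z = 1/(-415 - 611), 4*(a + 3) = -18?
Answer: 37961/1026 ≈ 36.999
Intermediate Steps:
a = -15/2 (a = -3 + (¼)*(-18) = -3 - 9/2 = -15/2 ≈ -7.5000)
z = -1/1026 (z = 1/(-1026) = -1/1026 ≈ -0.00097466)
z - r(a, -40) = -1/1026 - 1*(-37) = -1/1026 + 37 = 37961/1026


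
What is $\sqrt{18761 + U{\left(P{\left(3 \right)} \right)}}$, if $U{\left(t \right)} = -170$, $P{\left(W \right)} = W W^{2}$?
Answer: $\sqrt{18591} \approx 136.35$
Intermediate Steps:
$P{\left(W \right)} = W^{3}$
$\sqrt{18761 + U{\left(P{\left(3 \right)} \right)}} = \sqrt{18761 - 170} = \sqrt{18591}$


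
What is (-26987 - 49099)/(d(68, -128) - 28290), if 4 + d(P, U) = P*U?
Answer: 38043/18499 ≈ 2.0565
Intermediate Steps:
d(P, U) = -4 + P*U
(-26987 - 49099)/(d(68, -128) - 28290) = (-26987 - 49099)/((-4 + 68*(-128)) - 28290) = -76086/((-4 - 8704) - 28290) = -76086/(-8708 - 28290) = -76086/(-36998) = -76086*(-1/36998) = 38043/18499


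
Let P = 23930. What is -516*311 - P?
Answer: -184406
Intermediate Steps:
-516*311 - P = -516*311 - 1*23930 = -160476 - 23930 = -184406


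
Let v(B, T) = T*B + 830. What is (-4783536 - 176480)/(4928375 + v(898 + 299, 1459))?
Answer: -1240004/1668907 ≈ -0.74300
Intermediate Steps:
v(B, T) = 830 + B*T (v(B, T) = B*T + 830 = 830 + B*T)
(-4783536 - 176480)/(4928375 + v(898 + 299, 1459)) = (-4783536 - 176480)/(4928375 + (830 + (898 + 299)*1459)) = -4960016/(4928375 + (830 + 1197*1459)) = -4960016/(4928375 + (830 + 1746423)) = -4960016/(4928375 + 1747253) = -4960016/6675628 = -4960016*1/6675628 = -1240004/1668907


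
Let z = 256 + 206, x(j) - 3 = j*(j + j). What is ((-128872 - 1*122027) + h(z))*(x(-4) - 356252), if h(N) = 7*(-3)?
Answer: 89381969640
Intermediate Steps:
x(j) = 3 + 2*j² (x(j) = 3 + j*(j + j) = 3 + j*(2*j) = 3 + 2*j²)
z = 462
h(N) = -21
((-128872 - 1*122027) + h(z))*(x(-4) - 356252) = ((-128872 - 1*122027) - 21)*((3 + 2*(-4)²) - 356252) = ((-128872 - 122027) - 21)*((3 + 2*16) - 356252) = (-250899 - 21)*((3 + 32) - 356252) = -250920*(35 - 356252) = -250920*(-356217) = 89381969640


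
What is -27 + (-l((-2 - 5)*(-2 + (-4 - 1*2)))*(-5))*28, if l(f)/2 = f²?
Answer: 878053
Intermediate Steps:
l(f) = 2*f²
-27 + (-l((-2 - 5)*(-2 + (-4 - 1*2)))*(-5))*28 = -27 + (-2*((-2 - 5)*(-2 + (-4 - 1*2)))²*(-5))*28 = -27 + (-2*(-7*(-2 + (-4 - 2)))²*(-5))*28 = -27 + (-2*(-7*(-2 - 6))²*(-5))*28 = -27 + (-2*(-7*(-8))²*(-5))*28 = -27 + (-2*56²*(-5))*28 = -27 + (-2*3136*(-5))*28 = -27 + (-1*6272*(-5))*28 = -27 - 6272*(-5)*28 = -27 + 31360*28 = -27 + 878080 = 878053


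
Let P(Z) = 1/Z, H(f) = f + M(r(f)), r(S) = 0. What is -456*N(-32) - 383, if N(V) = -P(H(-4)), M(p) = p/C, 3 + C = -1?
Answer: -497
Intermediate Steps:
C = -4 (C = -3 - 1 = -4)
M(p) = -p/4 (M(p) = p/(-4) = p*(-¼) = -p/4)
H(f) = f (H(f) = f - ¼*0 = f + 0 = f)
P(Z) = 1/Z
N(V) = ¼ (N(V) = -1/(-4) = -1*(-¼) = ¼)
-456*N(-32) - 383 = -456*¼ - 383 = -114 - 383 = -497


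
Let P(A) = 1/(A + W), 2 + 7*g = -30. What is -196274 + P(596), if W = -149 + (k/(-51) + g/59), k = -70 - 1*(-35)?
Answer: -1850468110553/9427984 ≈ -1.9627e+5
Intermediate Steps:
g = -32/7 (g = -2/7 + (⅐)*(-30) = -2/7 - 30/7 = -32/7 ≈ -4.5714)
k = -35 (k = -70 + 35 = -35)
W = -3125564/21063 (W = -149 + (-35/(-51) - 32/7/59) = -149 + (-35*(-1/51) - 32/7*1/59) = -149 + (35/51 - 32/413) = -149 + 12823/21063 = -3125564/21063 ≈ -148.39)
P(A) = 1/(-3125564/21063 + A) (P(A) = 1/(A - 3125564/21063) = 1/(-3125564/21063 + A))
-196274 + P(596) = -196274 + 21063/(-3125564 + 21063*596) = -196274 + 21063/(-3125564 + 12553548) = -196274 + 21063/9427984 = -1850468110553/9427984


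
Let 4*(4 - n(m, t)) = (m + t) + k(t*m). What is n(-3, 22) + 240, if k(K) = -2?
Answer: 959/4 ≈ 239.75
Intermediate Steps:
n(m, t) = 9/2 - m/4 - t/4 (n(m, t) = 4 - ((m + t) - 2)/4 = 4 - (-2 + m + t)/4 = 4 + (½ - m/4 - t/4) = 9/2 - m/4 - t/4)
n(-3, 22) + 240 = (9/2 - ¼*(-3) - ¼*22) + 240 = (9/2 + ¾ - 11/2) + 240 = -¼ + 240 = 959/4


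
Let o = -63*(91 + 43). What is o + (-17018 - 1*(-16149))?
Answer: -9311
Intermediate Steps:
o = -8442 (o = -63*134 = -8442)
o + (-17018 - 1*(-16149)) = -8442 + (-17018 - 1*(-16149)) = -8442 + (-17018 + 16149) = -8442 - 869 = -9311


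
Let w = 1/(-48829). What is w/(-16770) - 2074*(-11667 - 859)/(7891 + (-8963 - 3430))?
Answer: -10636581118764209/1843259104830 ≈ -5770.5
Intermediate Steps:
w = -1/48829 ≈ -2.0480e-5
w/(-16770) - 2074*(-11667 - 859)/(7891 + (-8963 - 3430)) = -1/48829/(-16770) - 2074*(-11667 - 859)/(7891 + (-8963 - 3430)) = -1/48829*(-1/16770) - 2074*(-12526/(7891 - 12393)) = 1/818862330 - 2074/((-4502*(-1/12526))) = 1/818862330 - 2074/2251/6263 = 1/818862330 - 2074*6263/2251 = 1/818862330 - 12989462/2251 = -10636581118764209/1843259104830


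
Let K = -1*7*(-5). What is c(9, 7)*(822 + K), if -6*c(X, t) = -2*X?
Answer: 2571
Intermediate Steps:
c(X, t) = X/3 (c(X, t) = -(-1)*X/3 = X/3)
K = 35 (K = -7*(-5) = 35)
c(9, 7)*(822 + K) = ((1/3)*9)*(822 + 35) = 3*857 = 2571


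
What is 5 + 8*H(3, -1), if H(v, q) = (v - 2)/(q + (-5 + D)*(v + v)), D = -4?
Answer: 267/55 ≈ 4.8545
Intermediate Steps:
H(v, q) = (-2 + v)/(q - 18*v) (H(v, q) = (v - 2)/(q + (-5 - 4)*(v + v)) = (-2 + v)/(q - 18*v))
5 + 8*H(3, -1) = 5 + 8*((-2 + 3)/(-1 - 18*3)) = 5 + 8*(1/(-1 - 54)) = 5 + 8*(1/(-55)) = 5 + 8*(-1/55*1) = 5 + 8*(-1/55) = 5 - 8/55 = 267/55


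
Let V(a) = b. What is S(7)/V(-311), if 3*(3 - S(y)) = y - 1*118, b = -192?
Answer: -5/24 ≈ -0.20833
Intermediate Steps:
V(a) = -192
S(y) = 127/3 - y/3 (S(y) = 3 - (y - 1*118)/3 = 3 - (y - 118)/3 = 3 - (-118 + y)/3 = 3 + (118/3 - y/3) = 127/3 - y/3)
S(7)/V(-311) = (127/3 - ⅓*7)/(-192) = (127/3 - 7/3)*(-1/192) = 40*(-1/192) = -5/24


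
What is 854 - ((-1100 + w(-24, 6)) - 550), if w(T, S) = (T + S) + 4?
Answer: 2518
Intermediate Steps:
w(T, S) = 4 + S + T (w(T, S) = (S + T) + 4 = 4 + S + T)
854 - ((-1100 + w(-24, 6)) - 550) = 854 - ((-1100 + (4 + 6 - 24)) - 550) = 854 - ((-1100 - 14) - 550) = 854 - (-1114 - 550) = 854 - 1*(-1664) = 854 + 1664 = 2518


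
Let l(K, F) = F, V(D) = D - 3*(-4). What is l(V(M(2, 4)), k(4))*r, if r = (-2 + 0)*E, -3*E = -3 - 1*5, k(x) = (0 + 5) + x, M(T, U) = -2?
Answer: -48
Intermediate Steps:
k(x) = 5 + x
V(D) = 12 + D (V(D) = D + 12 = 12 + D)
E = 8/3 (E = -(-3 - 1*5)/3 = -(-3 - 5)/3 = -1/3*(-8) = 8/3 ≈ 2.6667)
r = -16/3 (r = (-2 + 0)*(8/3) = -2*8/3 = -16/3 ≈ -5.3333)
l(V(M(2, 4)), k(4))*r = (5 + 4)*(-16/3) = 9*(-16/3) = -48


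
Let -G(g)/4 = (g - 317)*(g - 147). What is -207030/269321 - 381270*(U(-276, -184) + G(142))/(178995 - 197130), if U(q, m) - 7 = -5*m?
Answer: -43707151688/807963 ≈ -54096.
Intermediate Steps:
G(g) = -4*(-317 + g)*(-147 + g) (G(g) = -4*(g - 317)*(g - 147) = -4*(-317 + g)*(-147 + g))
U(q, m) = 7 - 5*m
-207030/269321 - 381270*(U(-276, -184) + G(142))/(178995 - 197130) = -207030/269321 - 381270*((7 - 5*(-184)) + (-186396 - 4*142**2 + 1856*142))/(178995 - 197130) = -207030*1/269321 - 381270/((-18135/((7 + 920) + (-186396 - 4*20164 + 263552)))) = -207030/269321 - 381270/((-18135/(927 + (-186396 - 80656 + 263552)))) = -207030/269321 - 381270/((-18135/(927 - 3500))) = -207030/269321 - 381270/((-18135/(-2573))) = -207030/269321 - 381270/((-18135*(-1/2573))) = -207030/269321 - 381270/585/83 = -207030/269321 - 381270*83/585 = -207030/269321 - 2109694/39 = -43707151688/807963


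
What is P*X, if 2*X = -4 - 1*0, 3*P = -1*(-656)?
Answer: -1312/3 ≈ -437.33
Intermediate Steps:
P = 656/3 (P = (-1*(-656))/3 = (⅓)*656 = 656/3 ≈ 218.67)
X = -2 (X = (-4 - 1*0)/2 = (-4 + 0)/2 = (½)*(-4) = -2)
P*X = (656/3)*(-2) = -1312/3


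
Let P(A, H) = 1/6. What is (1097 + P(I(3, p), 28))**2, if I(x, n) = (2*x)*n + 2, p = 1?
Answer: 43335889/36 ≈ 1.2038e+6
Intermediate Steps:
I(x, n) = 2 + 2*n*x (I(x, n) = 2*n*x + 2 = 2 + 2*n*x)
P(A, H) = 1/6
(1097 + P(I(3, p), 28))**2 = (1097 + 1/6)**2 = (6583/6)**2 = 43335889/36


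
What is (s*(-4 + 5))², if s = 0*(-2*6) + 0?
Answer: 0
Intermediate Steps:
s = 0 (s = 0*(-12) + 0 = 0 + 0 = 0)
(s*(-4 + 5))² = (0*(-4 + 5))² = (0*1)² = 0² = 0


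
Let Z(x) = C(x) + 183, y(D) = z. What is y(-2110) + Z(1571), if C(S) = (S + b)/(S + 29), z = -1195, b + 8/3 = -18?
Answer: -4852949/4800 ≈ -1011.0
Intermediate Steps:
b = -62/3 (b = -8/3 - 18 = -62/3 ≈ -20.667)
C(S) = (-62/3 + S)/(29 + S) (C(S) = (S - 62/3)/(S + 29) = (-62/3 + S)/(29 + S))
y(D) = -1195
Z(x) = 183 + (-62/3 + x)/(29 + x) (Z(x) = (-62/3 + x)/(29 + x) + 183 = 183 + (-62/3 + x)/(29 + x))
y(-2110) + Z(1571) = -1195 + (15859 + 552*1571)/(3*(29 + 1571)) = -1195 + (⅓)*(15859 + 867192)/1600 = -1195 + (⅓)*(1/1600)*883051 = -1195 + 883051/4800 = -4852949/4800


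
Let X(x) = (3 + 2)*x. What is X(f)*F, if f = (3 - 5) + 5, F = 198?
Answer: 2970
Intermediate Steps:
f = 3 (f = -2 + 5 = 3)
X(x) = 5*x
X(f)*F = (5*3)*198 = 15*198 = 2970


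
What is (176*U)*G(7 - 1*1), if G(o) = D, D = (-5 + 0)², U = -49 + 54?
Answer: 22000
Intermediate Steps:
U = 5
D = 25 (D = (-5)² = 25)
G(o) = 25
(176*U)*G(7 - 1*1) = (176*5)*25 = 880*25 = 22000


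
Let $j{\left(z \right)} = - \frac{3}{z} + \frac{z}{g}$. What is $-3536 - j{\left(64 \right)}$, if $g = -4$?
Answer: $- \frac{225277}{64} \approx -3520.0$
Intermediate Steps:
$j{\left(z \right)} = - \frac{3}{z} - \frac{z}{4}$ ($j{\left(z \right)} = - \frac{3}{z} + \frac{z}{-4} = - \frac{3}{z} + z \left(- \frac{1}{4}\right) = - \frac{3}{z} - \frac{z}{4}$)
$-3536 - j{\left(64 \right)} = -3536 - \left(- \frac{3}{64} - 16\right) = -3536 - - \frac{1027}{64} = -3536 + \frac{1027}{64} = - \frac{225277}{64}$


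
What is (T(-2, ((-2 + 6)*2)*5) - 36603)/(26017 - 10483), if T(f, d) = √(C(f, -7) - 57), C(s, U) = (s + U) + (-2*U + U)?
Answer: -4067/1726 + I*√59/15534 ≈ -2.3563 + 0.00049447*I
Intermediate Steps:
C(s, U) = s (C(s, U) = (U + s) - U = s)
T(f, d) = √(-57 + f) (T(f, d) = √(f - 57) = √(-57 + f))
(T(-2, ((-2 + 6)*2)*5) - 36603)/(26017 - 10483) = (√(-57 - 2) - 36603)/(26017 - 10483) = (√(-59) - 36603)/15534 = (I*√59 - 36603)*(1/15534) = (-36603 + I*√59)*(1/15534) = -4067/1726 + I*√59/15534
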